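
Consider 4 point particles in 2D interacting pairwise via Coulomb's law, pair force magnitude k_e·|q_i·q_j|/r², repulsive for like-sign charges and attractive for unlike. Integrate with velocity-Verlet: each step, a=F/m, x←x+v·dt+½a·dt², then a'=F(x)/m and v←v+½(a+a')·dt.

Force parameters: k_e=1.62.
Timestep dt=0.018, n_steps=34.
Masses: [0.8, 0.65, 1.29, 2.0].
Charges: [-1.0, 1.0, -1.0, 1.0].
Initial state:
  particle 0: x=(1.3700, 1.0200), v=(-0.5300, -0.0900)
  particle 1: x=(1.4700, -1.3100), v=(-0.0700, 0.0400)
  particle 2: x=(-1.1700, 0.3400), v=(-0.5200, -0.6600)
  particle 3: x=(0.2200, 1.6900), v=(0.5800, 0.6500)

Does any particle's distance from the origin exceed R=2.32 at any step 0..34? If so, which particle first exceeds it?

step 0: x0=(1.3700, 1.0200) x1=(1.4700, -1.3100) x2=(-1.1700, 0.3400) x3=(0.2200, 1.6900)
step 1: x0=(1.3603, 1.0184) x1=(1.4687, -1.3092) x2=(-1.1793, 0.3281) x3=(0.2305, 1.7016)
step 2: x0=(1.3505, 1.0169) x1=(1.4674, -1.3083) x2=(-1.1886, 0.3163) x3=(0.2410, 1.7132)
step 3: x0=(1.3404, 1.0156) x1=(1.4660, -1.3073) x2=(-1.1978, 0.3045) x3=(0.2516, 1.7246)
step 4: x0=(1.3300, 1.0143) x1=(1.4646, -1.3061) x2=(-1.2070, 0.2928) x3=(0.2623, 1.7360)
step 5: x0=(1.3195, 1.0132) x1=(1.4631, -1.3049) x2=(-1.2161, 0.2810) x3=(0.2731, 1.7472)
step 6: x0=(1.3087, 1.0122) x1=(1.4615, -1.3035) x2=(-1.2252, 0.2693) x3=(0.2840, 1.7583)
step 7: x0=(1.2977, 1.0114) x1=(1.4599, -1.3020) x2=(-1.2343, 0.2577) x3=(0.2949, 1.7693)
step 8: x0=(1.2864, 1.0107) x1=(1.4583, -1.3003) x2=(-1.2432, 0.2460) x3=(0.3059, 1.7802)
step 9: x0=(1.2749, 1.0102) x1=(1.4566, -1.2986) x2=(-1.2522, 0.2344) x3=(0.3170, 1.7910)
step 10: x0=(1.2632, 1.0098) x1=(1.4548, -1.2967) x2=(-1.2611, 0.2228) x3=(0.3282, 1.8016)
step 11: x0=(1.2512, 1.0096) x1=(1.4530, -1.2947) x2=(-1.2700, 0.2112) x3=(0.3395, 1.8121)
step 12: x0=(1.2390, 1.0097) x1=(1.4511, -1.2926) x2=(-1.2788, 0.1996) x3=(0.3508, 1.8225)
step 13: x0=(1.2266, 1.0099) x1=(1.4492, -1.2904) x2=(-1.2876, 0.1880) x3=(0.3623, 1.8328)
step 14: x0=(1.2140, 1.0104) x1=(1.4471, -1.2880) x2=(-1.2964, 0.1765) x3=(0.3738, 1.8429)
step 15: x0=(1.2011, 1.0111) x1=(1.4451, -1.2855) x2=(-1.3051, 0.1650) x3=(0.3855, 1.8528)
step 16: x0=(1.1880, 1.0121) x1=(1.4429, -1.2829) x2=(-1.3138, 0.1535) x3=(0.3972, 1.8626)
step 17: x0=(1.1746, 1.0133) x1=(1.4407, -1.2802) x2=(-1.3225, 0.1420) x3=(0.4090, 1.8723)
step 18: x0=(1.1610, 1.0148) x1=(1.4384, -1.2774) x2=(-1.3311, 0.1305) x3=(0.4210, 1.8818)
step 19: x0=(1.1472, 1.0166) x1=(1.4361, -1.2744) x2=(-1.3397, 0.1190) x3=(0.4330, 1.8912)
step 20: x0=(1.1332, 1.0188) x1=(1.4336, -1.2713) x2=(-1.3483, 0.1075) x3=(0.4451, 1.9004)
step 21: x0=(1.1190, 1.0212) x1=(1.4312, -1.2681) x2=(-1.3568, 0.0960) x3=(0.4573, 1.9094)
step 22: x0=(1.1045, 1.0240) x1=(1.4286, -1.2648) x2=(-1.3654, 0.0846) x3=(0.4696, 1.9182)
step 23: x0=(1.0899, 1.0271) x1=(1.4259, -1.2614) x2=(-1.3739, 0.0731) x3=(0.4820, 1.9269)
step 24: x0=(1.0750, 1.0306) x1=(1.4232, -1.2579) x2=(-1.3823, 0.0616) x3=(0.4944, 1.9353)
step 25: x0=(1.0599, 1.0345) x1=(1.4204, -1.2542) x2=(-1.3908, 0.0502) x3=(0.5070, 1.9436)
step 26: x0=(1.0446, 1.0388) x1=(1.4175, -1.2504) x2=(-1.3992, 0.0387) x3=(0.5196, 1.9517)
step 27: x0=(1.0292, 1.0435) x1=(1.4146, -1.2466) x2=(-1.4076, 0.0272) x3=(0.5324, 1.9595)
step 28: x0=(1.0135, 1.0487) x1=(1.4115, -1.2426) x2=(-1.4160, 0.0158) x3=(0.5452, 1.9672)
step 29: x0=(0.9977, 1.0544) x1=(1.4084, -1.2385) x2=(-1.4243, 0.0043) x3=(0.5581, 1.9746)
step 30: x0=(0.9818, 1.0605) x1=(1.4052, -1.2343) x2=(-1.4327, -0.0072) x3=(0.5711, 1.9818)
step 31: x0=(0.9656, 1.0671) x1=(1.4019, -1.2299) x2=(-1.4410, -0.0186) x3=(0.5842, 1.9888)
step 32: x0=(0.9494, 1.0743) x1=(1.3985, -1.2255) x2=(-1.4493, -0.0301) x3=(0.5973, 1.9955)
step 33: x0=(0.9330, 1.0821) x1=(1.3950, -1.2210) x2=(-1.4575, -0.0416) x3=(0.6105, 2.0019)
step 34: x0=(0.9164, 1.0904) x1=(1.3915, -1.2163) x2=(-1.4658, -0.0531) x3=(0.6237, 2.0081)

no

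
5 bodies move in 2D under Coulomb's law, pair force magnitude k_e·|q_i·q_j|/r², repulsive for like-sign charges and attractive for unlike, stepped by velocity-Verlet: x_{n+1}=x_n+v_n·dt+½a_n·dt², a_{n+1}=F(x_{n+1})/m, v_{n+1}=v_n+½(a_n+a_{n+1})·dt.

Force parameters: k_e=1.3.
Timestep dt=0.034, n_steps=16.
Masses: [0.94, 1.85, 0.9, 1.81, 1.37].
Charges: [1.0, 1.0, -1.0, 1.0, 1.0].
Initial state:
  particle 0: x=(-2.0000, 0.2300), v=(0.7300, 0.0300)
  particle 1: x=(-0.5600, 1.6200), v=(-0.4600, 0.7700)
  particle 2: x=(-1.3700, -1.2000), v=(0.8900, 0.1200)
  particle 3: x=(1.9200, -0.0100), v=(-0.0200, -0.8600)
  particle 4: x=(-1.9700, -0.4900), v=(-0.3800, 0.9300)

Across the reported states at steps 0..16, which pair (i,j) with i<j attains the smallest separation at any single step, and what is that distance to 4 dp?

pair (0,4), distance 0.6544

step 0: x0=(-2.0000, 0.2300) x1=(-0.5600, 1.6200) x2=(-1.3700, -1.2000) x3=(1.9200, -0.0100) x4=(-1.9700, -0.4900)
step 1: x0=(-1.9753, 0.2321) x1=(-0.5756, 1.6463) x2=(-1.3404, -1.1948) x3=(1.9194, -0.0393) x4=(-1.9825, -0.4600)
step 2: x0=(-1.9507, 0.2367) x1=(-0.5911, 1.6728) x2=(-1.3121, -1.1873) x3=(1.9189, -0.0686) x4=(-1.9945, -0.4333)
step 3: x0=(-1.9260, 0.2439) x1=(-0.6064, 1.6995) x2=(-1.2849, -1.1778) x3=(1.9185, -0.0980) x4=(-2.0061, -0.4100)
step 4: x0=(-1.9009, 0.2539) x1=(-0.6216, 1.7264) x2=(-1.2589, -1.1664) x3=(1.9182, -0.1275) x4=(-2.0175, -0.3900)
step 5: x0=(-1.8753, 0.2667) x1=(-0.6367, 1.7536) x2=(-1.2340, -1.1531) x3=(1.9181, -0.1571) x4=(-2.0289, -0.3734)
step 6: x0=(-1.8490, 0.2821) x1=(-0.6517, 1.7810) x2=(-1.2101, -1.1380) x3=(1.9180, -0.1868) x4=(-2.0404, -0.3600)
step 7: x0=(-1.8217, 0.3000) x1=(-0.6666, 1.8086) x2=(-1.1872, -1.1211) x3=(1.9180, -0.2165) x4=(-2.0521, -0.3497)
step 8: x0=(-1.7934, 0.3202) x1=(-0.6813, 1.8364) x2=(-1.1654, -1.1026) x3=(1.9181, -0.2463) x4=(-2.0641, -0.3422)
step 9: x0=(-1.7641, 0.3423) x1=(-0.6959, 1.8645) x2=(-1.1446, -1.0824) x3=(1.9184, -0.2761) x4=(-2.0765, -0.3374)
step 10: x0=(-1.7337, 0.3660) x1=(-0.7103, 1.8929) x2=(-1.1248, -1.0606) x3=(1.9187, -0.3061) x4=(-2.0893, -0.3349)
step 11: x0=(-1.7022, 0.3910) x1=(-0.7247, 1.9215) x2=(-1.1060, -1.0373) x3=(1.9191, -0.3361) x4=(-2.1024, -0.3347)
step 12: x0=(-1.6697, 0.4171) x1=(-0.7389, 1.9503) x2=(-1.0882, -1.0125) x3=(1.9195, -0.3662) x4=(-2.1159, -0.3364)
step 13: x0=(-1.6363, 0.4440) x1=(-0.7530, 1.9795) x2=(-1.0714, -0.9862) x3=(1.9201, -0.3964) x4=(-2.1296, -0.3398)
step 14: x0=(-1.6020, 0.4714) x1=(-0.7669, 2.0089) x2=(-1.0556, -0.9584) x3=(1.9207, -0.4267) x4=(-2.1436, -0.3449)
step 15: x0=(-1.5669, 0.4991) x1=(-0.7807, 2.0385) x2=(-1.0407, -0.9292) x3=(1.9214, -0.4570) x4=(-2.1577, -0.3513)
step 16: x0=(-1.5311, 0.5269) x1=(-0.7944, 2.0685) x2=(-1.0269, -0.8987) x3=(1.9221, -0.4874) x4=(-2.1719, -0.3591)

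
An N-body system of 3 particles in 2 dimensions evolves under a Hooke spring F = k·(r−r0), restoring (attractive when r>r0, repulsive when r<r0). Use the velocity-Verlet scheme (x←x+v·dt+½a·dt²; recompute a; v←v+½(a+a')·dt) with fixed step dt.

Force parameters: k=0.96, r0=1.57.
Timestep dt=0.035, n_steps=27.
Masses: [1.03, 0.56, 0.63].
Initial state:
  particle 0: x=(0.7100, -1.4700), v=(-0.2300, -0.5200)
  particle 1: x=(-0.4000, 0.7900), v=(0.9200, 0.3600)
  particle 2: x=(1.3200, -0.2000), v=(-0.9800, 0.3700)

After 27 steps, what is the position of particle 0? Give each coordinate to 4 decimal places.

(0.3823, -1.6032)

step 0: x0=(0.7100, -1.4700) x1=(-0.4000, 0.7900) x2=(1.3200, -0.2000)
step 1: x0=(0.7017, -1.4878) x1=(-0.3670, 0.8015) x2=(1.2854, -0.1867)
step 2: x0=(0.6928, -1.5048) x1=(-0.3325, 0.8108) x2=(1.2504, -0.1729)
step 3: x0=(0.6835, -1.5208) x1=(-0.2966, 0.8179) x2=(1.2150, -0.1585)
step 4: x0=(0.6736, -1.5360) x1=(-0.2596, 0.8229) x2=(1.1793, -0.1437)
step 5: x0=(0.6634, -1.5503) x1=(-0.2215, 0.8258) x2=(1.1434, -0.1286)
step 6: x0=(0.6527, -1.5636) x1=(-0.1826, 0.8267) x2=(1.1074, -0.1132)
step 7: x0=(0.6416, -1.5759) x1=(-0.1429, 0.8256) x2=(1.0714, -0.0978)
step 8: x0=(0.6302, -1.5872) x1=(-0.1027, 0.8227) x2=(1.0355, -0.0823)
step 9: x0=(0.6185, -1.5975) x1=(-0.0621, 0.8180) x2=(0.9998, -0.0670)
step 10: x0=(0.6065, -1.6067) x1=(-0.0213, 0.8117) x2=(0.9643, -0.0519)
step 11: x0=(0.5942, -1.6149) x1=(0.0196, 0.8039) x2=(0.9291, -0.0371)
step 12: x0=(0.5817, -1.6220) x1=(0.0604, 0.7947) x2=(0.8945, -0.0229)
step 13: x0=(0.5690, -1.6281) x1=(0.1011, 0.7842) x2=(0.8603, -0.0092)
step 14: x0=(0.5561, -1.6330) x1=(0.1414, 0.7726) x2=(0.8267, 0.0036)
step 15: x0=(0.5430, -1.6369) x1=(0.1812, 0.7600) x2=(0.7937, 0.0155)
step 16: x0=(0.5299, -1.6397) x1=(0.2205, 0.7466) x2=(0.7615, 0.0264)
step 17: x0=(0.5166, -1.6415) x1=(0.2592, 0.7327) x2=(0.7299, 0.0360)
step 18: x0=(0.5032, -1.6422) x1=(0.2973, 0.7183) x2=(0.6991, 0.0443)
step 19: x0=(0.4898, -1.6418) x1=(0.3346, 0.7036) x2=(0.6691, 0.0512)
step 20: x0=(0.4764, -1.6404) x1=(0.3712, 0.6888) x2=(0.6397, 0.0563)
step 21: x0=(0.4629, -1.6379) x1=(0.4072, 0.6742) x2=(0.6109, 0.0597)
step 22: x0=(0.4494, -1.6345) x1=(0.4426, 0.6599) x2=(0.5826, 0.0613)
step 23: x0=(0.4359, -1.6301) x1=(0.4776, 0.6459) x2=(0.5548, 0.0608)
step 24: x0=(0.4224, -1.6247) x1=(0.5122, 0.6326) x2=(0.5271, 0.0583)
step 25: x0=(0.4090, -1.6184) x1=(0.5468, 0.6199) x2=(0.4995, 0.0537)
step 26: x0=(0.3956, -1.6112) x1=(0.5814, 0.6078) x2=(0.4718, 0.0471)
step 27: x0=(0.3823, -1.6032) x1=(0.6164, 0.5965) x2=(0.4436, 0.0384)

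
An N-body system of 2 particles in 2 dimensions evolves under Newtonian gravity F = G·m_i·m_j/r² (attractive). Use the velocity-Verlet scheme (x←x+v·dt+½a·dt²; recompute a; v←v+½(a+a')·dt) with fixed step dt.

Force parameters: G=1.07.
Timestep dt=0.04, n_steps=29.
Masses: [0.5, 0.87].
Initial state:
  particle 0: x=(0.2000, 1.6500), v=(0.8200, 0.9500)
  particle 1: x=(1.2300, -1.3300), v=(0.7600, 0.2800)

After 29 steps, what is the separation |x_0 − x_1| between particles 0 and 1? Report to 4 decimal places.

step 0: x0=(0.2000, 1.6500) x1=(1.2300, -1.3300)
step 1: x0=(0.2328, 1.6879) x1=(1.2604, -1.3188)
step 2: x0=(0.2657, 1.7257) x1=(1.2907, -1.3074)
step 3: x0=(0.2986, 1.7634) x1=(1.3211, -1.2960)
step 4: x0=(0.3316, 1.8009) x1=(1.3514, -1.2846)
step 5: x0=(0.3646, 1.8383) x1=(1.3817, -1.2730)
step 6: x0=(0.3976, 1.8755) x1=(1.4119, -1.2614)
step 7: x0=(0.4307, 1.9126) x1=(1.4421, -1.2497)
step 8: x0=(0.4639, 1.9496) x1=(1.4724, -1.2379)
step 9: x0=(0.4970, 1.9865) x1=(1.5025, -1.2260)
step 10: x0=(0.5303, 2.0232) x1=(1.5327, -1.2141)
step 11: x0=(0.5635, 2.0598) x1=(1.5628, -1.2021)
step 12: x0=(0.5968, 2.0963) x1=(1.5930, -1.1900)
step 13: x0=(0.6301, 2.1327) x1=(1.6231, -1.1779)
step 14: x0=(0.6635, 2.1690) x1=(1.6531, -1.1657)
step 15: x0=(0.6969, 2.2051) x1=(1.6832, -1.1534)
step 16: x0=(0.7303, 2.2411) x1=(1.7132, -1.1411)
step 17: x0=(0.7638, 2.2770) x1=(1.7432, -1.1287)
step 18: x0=(0.7973, 2.3128) x1=(1.7732, -1.1162)
step 19: x0=(0.8308, 2.3485) x1=(1.8032, -1.1037)
step 20: x0=(0.8644, 2.3840) x1=(1.8332, -1.0911)
step 21: x0=(0.8980, 2.4195) x1=(1.8631, -1.0784)
step 22: x0=(0.9316, 2.4548) x1=(1.8931, -1.0657)
step 23: x0=(0.9652, 2.4901) x1=(1.9230, -1.0529)
step 24: x0=(0.9989, 2.5252) x1=(1.9529, -1.0401)
step 25: x0=(1.0326, 2.5602) x1=(1.9827, -1.0271)
step 26: x0=(1.0664, 2.5952) x1=(2.0126, -1.0142)
step 27: x0=(1.1001, 2.6300) x1=(2.0424, -1.0011)
step 28: x0=(1.1339, 2.6647) x1=(2.0723, -0.9881)
step 29: x0=(1.1677, 2.6993) x1=(2.1021, -0.9749)

3.7911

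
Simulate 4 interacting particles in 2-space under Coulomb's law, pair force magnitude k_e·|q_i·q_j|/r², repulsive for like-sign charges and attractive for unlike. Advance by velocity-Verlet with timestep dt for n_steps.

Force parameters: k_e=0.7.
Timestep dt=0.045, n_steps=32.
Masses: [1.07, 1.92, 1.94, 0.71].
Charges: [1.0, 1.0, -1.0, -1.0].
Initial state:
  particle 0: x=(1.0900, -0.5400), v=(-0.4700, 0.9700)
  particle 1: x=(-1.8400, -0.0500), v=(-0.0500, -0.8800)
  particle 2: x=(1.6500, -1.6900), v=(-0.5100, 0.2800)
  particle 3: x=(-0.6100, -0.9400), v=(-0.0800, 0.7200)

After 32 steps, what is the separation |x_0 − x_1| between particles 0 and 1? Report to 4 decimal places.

step 0: x0=(1.0900, -0.5400) x1=(-1.8400, -0.0500) x2=(1.6500, -1.6900) x3=(-0.6100, -0.9400)
step 1: x0=(1.0689, -0.4968) x1=(-1.8421, -0.0897) x2=(1.6270, -1.6772) x3=(-0.6138, -0.9072)
step 2: x0=(1.0478, -0.4544) x1=(-1.8440, -0.1296) x2=(1.6039, -1.6641) x3=(-0.6181, -0.8737)
step 3: x0=(1.0268, -0.4128) x1=(-1.8457, -0.1697) x2=(1.5807, -1.6505) x3=(-0.6228, -0.8393)
step 4: x0=(1.0058, -0.3720) x1=(-1.8470, -0.2100) x2=(1.5574, -1.6367) x3=(-0.6282, -0.8042)
step 5: x0=(0.9848, -0.3319) x1=(-1.8480, -0.2505) x2=(1.5340, -1.6225) x3=(-0.6341, -0.7682)
step 6: x0=(0.9637, -0.2927) x1=(-1.8487, -0.2911) x2=(1.5106, -1.6080) x3=(-0.6408, -0.7315)
step 7: x0=(0.9426, -0.2541) x1=(-1.8490, -0.3320) x2=(1.4870, -1.5933) x3=(-0.6483, -0.6941)
step 8: x0=(0.9215, -0.2162) x1=(-1.8488, -0.3730) x2=(1.4635, -1.5782) x3=(-0.6566, -0.6559)
step 9: x0=(0.9003, -0.1791) x1=(-1.8483, -0.4141) x2=(1.4398, -1.5628) x3=(-0.6659, -0.6171)
step 10: x0=(0.8790, -0.1426) x1=(-1.8472, -0.4553) x2=(1.4162, -1.5472) x3=(-0.6761, -0.5777)
step 11: x0=(0.8575, -0.1068) x1=(-1.8457, -0.4967) x2=(1.3924, -1.5313) x3=(-0.6874, -0.5378)
step 12: x0=(0.8360, -0.0716) x1=(-1.8437, -0.5381) x2=(1.3687, -1.5151) x3=(-0.6997, -0.4975)
step 13: x0=(0.8143, -0.0371) x1=(-1.8411, -0.5795) x2=(1.3448, -1.4987) x3=(-0.7131, -0.4568)
step 14: x0=(0.7925, -0.0032) x1=(-1.8380, -0.6209) x2=(1.3210, -1.4821) x3=(-0.7277, -0.4160)
step 15: x0=(0.7705, 0.0301) x1=(-1.8344, -0.6622) x2=(1.2971, -1.4652) x3=(-0.7433, -0.3750)
step 16: x0=(0.7484, 0.0628) x1=(-1.8302, -0.7034) x2=(1.2731, -1.4481) x3=(-0.7600, -0.3340)
step 17: x0=(0.7260, 0.0950) x1=(-1.8256, -0.7445) x2=(1.2491, -1.4308) x3=(-0.7778, -0.2932)
step 18: x0=(0.7035, 0.1265) x1=(-1.8204, -0.7854) x2=(1.2251, -1.4133) x3=(-0.7964, -0.2526)
step 19: x0=(0.6808, 0.1576) x1=(-1.8147, -0.8261) x2=(1.2010, -1.3955) x3=(-0.8159, -0.2123)
step 20: x0=(0.6579, 0.1881) x1=(-1.8086, -0.8665) x2=(1.1769, -1.3776) x3=(-0.8361, -0.1723)
step 21: x0=(0.6347, 0.2180) x1=(-1.8022, -0.9067) x2=(1.1527, -1.3594) x3=(-0.8569, -0.1328)
step 22: x0=(0.6113, 0.2475) x1=(-1.7953, -0.9467) x2=(1.1284, -1.3411) x3=(-0.8783, -0.0938)
step 23: x0=(0.5877, 0.2765) x1=(-1.7881, -0.9864) x2=(1.1042, -1.3225) x3=(-0.9001, -0.0552)
step 24: x0=(0.5638, 0.3050) x1=(-1.7806, -1.0258) x2=(1.0798, -1.3038) x3=(-0.9221, -0.0172)
step 25: x0=(0.5397, 0.3330) x1=(-1.7728, -1.0650) x2=(1.0554, -1.2849) x3=(-0.9444, 0.0204)
step 26: x0=(0.5153, 0.3605) x1=(-1.7648, -1.1039) x2=(1.0310, -1.2658) x3=(-0.9667, 0.0575)
step 27: x0=(0.4906, 0.3876) x1=(-1.7565, -1.1426) x2=(1.0064, -1.2466) x3=(-0.9890, 0.0941)
step 28: x0=(0.4656, 0.4143) x1=(-1.7481, -1.1810) x2=(0.9818, -1.2271) x3=(-1.0113, 0.1303)
step 29: x0=(0.4403, 0.4405) x1=(-1.7395, -1.2192) x2=(0.9572, -1.2075) x3=(-1.0334, 0.1661)
step 30: x0=(0.4147, 0.4663) x1=(-1.7307, -1.2572) x2=(0.9325, -1.1878) x3=(-1.0553, 0.2015)
step 31: x0=(0.3888, 0.4917) x1=(-1.7218, -1.2950) x2=(0.9077, -1.1679) x3=(-1.0769, 0.2365)
step 32: x0=(0.3626, 0.5166) x1=(-1.7127, -1.3326) x2=(0.8828, -1.1478) x3=(-1.0982, 0.2712)

2.7797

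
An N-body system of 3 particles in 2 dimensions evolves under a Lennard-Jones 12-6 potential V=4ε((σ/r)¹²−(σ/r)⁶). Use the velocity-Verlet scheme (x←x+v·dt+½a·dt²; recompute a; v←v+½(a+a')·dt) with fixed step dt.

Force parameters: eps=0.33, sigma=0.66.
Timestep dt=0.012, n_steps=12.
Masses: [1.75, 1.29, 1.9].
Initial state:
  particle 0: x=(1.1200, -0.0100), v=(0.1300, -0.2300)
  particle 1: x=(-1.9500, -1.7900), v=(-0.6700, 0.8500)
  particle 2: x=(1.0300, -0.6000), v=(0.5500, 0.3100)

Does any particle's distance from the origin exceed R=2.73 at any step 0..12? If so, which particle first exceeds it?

no

step 0: x0=(1.1200, -0.0100) x1=(-1.9500, -1.7900) x2=(1.0300, -0.6000)
step 1: x0=(1.1220, -0.0101) x1=(-1.9580, -1.7798) x2=(1.0362, -0.5987)
step 2: x0=(1.1247, -0.0047) x1=(-1.9661, -1.7696) x2=(1.0417, -0.6025)
step 3: x0=(1.1281, 0.0051) x1=(-1.9741, -1.7594) x2=(1.0466, -0.6104)
step 4: x0=(1.1319, 0.0178) x1=(-1.9822, -1.7492) x2=(1.0512, -0.6209)
step 5: x0=(1.1358, 0.0320) x1=(-1.9902, -1.7390) x2=(1.0556, -0.6328)
step 6: x0=(1.1399, 0.0469) x1=(-1.9982, -1.7288) x2=(1.0599, -0.6454)
step 7: x0=(1.1439, 0.0622) x1=(-2.0063, -1.7186) x2=(1.0642, -0.6582)
step 8: x0=(1.1480, 0.0775) x1=(-2.0143, -1.7084) x2=(1.0685, -0.6712)
step 9: x0=(1.1521, 0.0928) x1=(-2.0224, -1.6982) x2=(1.0728, -0.6841)
step 10: x0=(1.1562, 0.1080) x1=(-2.0304, -1.6880) x2=(1.0771, -0.6969)
step 11: x0=(1.1602, 0.1231) x1=(-2.0384, -1.6778) x2=(1.0813, -0.7096)
step 12: x0=(1.1643, 0.1381) x1=(-2.0465, -1.6676) x2=(1.0857, -0.7223)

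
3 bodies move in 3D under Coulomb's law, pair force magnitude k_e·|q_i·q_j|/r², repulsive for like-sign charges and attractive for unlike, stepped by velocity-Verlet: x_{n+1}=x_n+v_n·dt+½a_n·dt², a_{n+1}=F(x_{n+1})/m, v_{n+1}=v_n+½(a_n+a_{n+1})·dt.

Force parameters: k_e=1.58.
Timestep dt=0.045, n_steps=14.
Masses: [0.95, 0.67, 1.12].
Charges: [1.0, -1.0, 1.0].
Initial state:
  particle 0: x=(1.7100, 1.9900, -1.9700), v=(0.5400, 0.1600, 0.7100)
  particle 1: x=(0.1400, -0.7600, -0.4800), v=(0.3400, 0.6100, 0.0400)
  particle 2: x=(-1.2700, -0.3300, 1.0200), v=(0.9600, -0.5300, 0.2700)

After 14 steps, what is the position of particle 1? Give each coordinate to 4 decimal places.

step 0: x0=(1.7100, 1.9900, -1.9700) x1=(0.1400, -0.7600, -0.4800) x2=(-1.2700, -0.3300, 1.0200)
step 1: x0=(1.7343, 1.9971, -1.9380) x1=(0.1550, -0.7323, -0.4779) x2=(-1.2266, -0.3539, 1.0320)
step 2: x0=(1.7585, 2.0041, -1.9060) x1=(0.1695, -0.7041, -0.4752) x2=(-1.1829, -0.3781, 1.0435)
step 3: x0=(1.7827, 2.0109, -1.8740) x1=(0.1834, -0.6753, -0.4718) x2=(-1.1388, -0.4024, 1.0546)
step 4: x0=(1.8069, 2.0176, -1.8420) x1=(0.1968, -0.6462, -0.4677) x2=(-1.0943, -0.4268, 1.0653)
step 5: x0=(1.8310, 2.0241, -1.8099) x1=(0.2096, -0.6165, -0.4628) x2=(-1.0494, -0.4514, 1.0756)
step 6: x0=(1.8551, 2.0305, -1.7778) x1=(0.2218, -0.5864, -0.4573) x2=(-1.0042, -0.4761, 1.0853)
step 7: x0=(1.8791, 2.0367, -1.7457) x1=(0.2335, -0.5560, -0.4509) x2=(-0.9586, -0.5009, 1.0946)
step 8: x0=(1.9030, 2.0428, -1.7135) x1=(0.2447, -0.5251, -0.4437) x2=(-0.9126, -0.5259, 1.1034)
step 9: x0=(1.9269, 2.0487, -1.6813) x1=(0.2553, -0.4940, -0.4356) x2=(-0.8662, -0.5508, 1.1116)
step 10: x0=(1.9507, 2.0544, -1.6491) x1=(0.2653, -0.4625, -0.4267) x2=(-0.8195, -0.5759, 1.1192)
step 11: x0=(1.9744, 2.0600, -1.6169) x1=(0.2748, -0.4307, -0.4168) x2=(-0.7724, -0.6009, 1.1263)
step 12: x0=(1.9981, 2.0655, -1.5846) x1=(0.2838, -0.3988, -0.4060) x2=(-0.7248, -0.6260, 1.1328)
step 13: x0=(2.0217, 2.0707, -1.5523) x1=(0.2923, -0.3666, -0.3942) x2=(-0.6769, -0.6510, 1.1386)
step 14: x0=(2.0452, 2.0758, -1.5200) x1=(0.3003, -0.3344, -0.3814) x2=(-0.6287, -0.6759, 1.1439)

(0.3003, -0.3344, -0.3814)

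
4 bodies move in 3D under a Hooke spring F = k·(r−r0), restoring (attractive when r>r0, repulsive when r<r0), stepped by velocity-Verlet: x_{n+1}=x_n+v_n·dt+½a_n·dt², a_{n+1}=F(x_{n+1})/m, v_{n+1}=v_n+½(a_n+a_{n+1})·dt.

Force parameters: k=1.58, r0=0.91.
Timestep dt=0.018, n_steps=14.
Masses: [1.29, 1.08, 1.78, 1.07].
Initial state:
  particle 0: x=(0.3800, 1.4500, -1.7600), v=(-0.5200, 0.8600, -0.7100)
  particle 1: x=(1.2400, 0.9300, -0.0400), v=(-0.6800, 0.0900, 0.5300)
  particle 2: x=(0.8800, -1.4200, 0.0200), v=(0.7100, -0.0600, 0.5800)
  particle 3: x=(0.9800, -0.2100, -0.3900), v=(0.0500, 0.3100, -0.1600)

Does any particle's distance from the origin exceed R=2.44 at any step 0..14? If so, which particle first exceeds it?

no

step 0: x0=(0.3800, 1.4500, -1.7600) x1=(1.2400, 0.9300, -0.0400) x2=(0.8800, -1.4200, 0.0200) x3=(0.9800, -0.2100, -0.3900)
step 1: x0=(0.3709, 1.4648, -1.7722) x1=(1.2276, 0.9313, -0.0307) x2=(0.8928, -1.4205, 0.0302) x3=(0.9808, -0.2042, -0.3930)
step 2: x0=(0.3622, 1.4783, -1.7831) x1=(1.2148, 0.9319, -0.0219) x2=(0.9055, -1.4199, 0.0400) x3=(0.9815, -0.1980, -0.3963)
step 3: x0=(0.3541, 1.4904, -1.7928) x1=(1.2017, 0.9318, -0.0135) x2=(0.9181, -1.4182, 0.0494) x3=(0.9820, -0.1913, -0.3999)
step 4: x0=(0.3464, 1.5011, -1.8012) x1=(1.1883, 0.9310, -0.0057) x2=(0.9308, -1.4153, 0.0583) x3=(0.9823, -0.1842, -0.4038)
step 5: x0=(0.3393, 1.5104, -1.8084) x1=(1.1745, 0.9296, 0.0017) x2=(0.9433, -1.4112, 0.0668) x3=(0.9825, -0.1766, -0.4080)
step 6: x0=(0.3327, 1.5183, -1.8143) x1=(1.1604, 0.9275, 0.0085) x2=(0.9557, -1.4060, 0.0748) x3=(0.9825, -0.1686, -0.4125)
step 7: x0=(0.3266, 1.5249, -1.8188) x1=(1.1460, 0.9248, 0.0148) x2=(0.9681, -1.3997, 0.0824) x3=(0.9824, -0.1602, -0.4172)
step 8: x0=(0.3210, 1.5300, -1.8221) x1=(1.1314, 0.9215, 0.0206) x2=(0.9803, -1.3922, 0.0895) x3=(0.9820, -0.1514, -0.4223)
step 9: x0=(0.3160, 1.5338, -1.8240) x1=(1.1164, 0.9175, 0.0259) x2=(0.9924, -1.3836, 0.0961) x3=(0.9815, -0.1422, -0.4276)
step 10: x0=(0.3115, 1.5361, -1.8246) x1=(1.1012, 0.9130, 0.0306) x2=(1.0044, -1.3738, 0.1023) x3=(0.9808, -0.1326, -0.4331)
step 11: x0=(0.3076, 1.5371, -1.8240) x1=(1.0858, 0.9078, 0.0349) x2=(1.0163, -1.3629, 0.1080) x3=(0.9800, -0.1226, -0.4390)
step 12: x0=(0.3041, 1.5366, -1.8219) x1=(1.0701, 0.9021, 0.0386) x2=(1.0280, -1.3509, 0.1132) x3=(0.9789, -0.1122, -0.4451)
step 13: x0=(0.3013, 1.5348, -1.8186) x1=(1.0542, 0.8958, 0.0418) x2=(1.0396, -1.3378, 0.1179) x3=(0.9777, -0.1014, -0.4515)
step 14: x0=(0.2990, 1.5316, -1.8140) x1=(1.0380, 0.8890, 0.0444) x2=(1.0510, -1.3235, 0.1221) x3=(0.9763, -0.0903, -0.4581)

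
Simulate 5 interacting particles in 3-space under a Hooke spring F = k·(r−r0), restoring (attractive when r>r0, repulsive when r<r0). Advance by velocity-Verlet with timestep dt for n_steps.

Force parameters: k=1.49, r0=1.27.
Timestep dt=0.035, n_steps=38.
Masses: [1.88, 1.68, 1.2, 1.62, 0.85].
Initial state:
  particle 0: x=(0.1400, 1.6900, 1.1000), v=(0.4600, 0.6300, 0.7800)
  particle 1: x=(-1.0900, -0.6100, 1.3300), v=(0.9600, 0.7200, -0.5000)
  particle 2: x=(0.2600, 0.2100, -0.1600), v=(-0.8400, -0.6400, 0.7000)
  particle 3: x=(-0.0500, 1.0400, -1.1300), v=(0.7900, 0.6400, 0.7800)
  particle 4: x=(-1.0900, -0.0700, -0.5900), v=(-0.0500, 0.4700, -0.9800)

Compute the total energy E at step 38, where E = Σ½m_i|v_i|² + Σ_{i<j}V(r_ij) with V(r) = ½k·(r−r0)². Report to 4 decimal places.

step 0: x0=(0.1400, 1.6900, 1.1000) x1=(-1.0900, -0.6100, 1.3300) x2=(0.2600, 0.2100, -0.1600) x3=(-0.0500, 1.0400, -1.1300) x4=(-1.0900, -0.0700, -0.5900)
step 1: x0=(0.1555, 1.7106, 1.1262) x1=(-1.0554, -0.5833, 1.3109) x2=(0.2300, 0.1877, -0.1348) x3=(-0.0228, 1.0619, -1.1012) x4=(-1.0906, -0.0525, -0.6226)
step 2: x0=(0.1696, 1.7284, 1.1502) x1=(-1.0190, -0.5538, 1.2888) x2=(0.1990, 0.1658, -0.1081) x3=(0.0036, 1.0827, -1.0695) x4=(-1.0890, -0.0327, -0.6518)
step 3: x0=(0.1824, 1.7432, 1.1718) x1=(-0.9808, -0.5215, 1.2638) x2=(0.1670, 0.1445, -0.0802) x3=(0.0292, 1.1024, -1.0350) x4=(-1.0850, -0.0107, -0.6774)
step 4: x0=(0.1939, 1.7551, 1.1911) x1=(-0.9409, -0.4865, 1.2361) x2=(0.1344, 0.1238, -0.0510) x3=(0.0539, 1.1210, -0.9977) x4=(-1.0787, 0.0134, -0.6994)
step 5: x0=(0.2041, 1.7642, 1.2080) x1=(-0.8996, -0.4489, 1.2058) x2=(0.1011, 0.1039, -0.0208) x3=(0.0778, 1.1386, -0.9578) x4=(-1.0700, 0.0399, -0.7175)
step 6: x0=(0.2130, 1.7703, 1.2224) x1=(-0.8569, -0.4088, 1.1731) x2=(0.0674, 0.0848, 0.0104) x3=(0.1008, 1.1552, -0.9152) x4=(-1.0590, 0.0685, -0.7319)
step 7: x0=(0.2206, 1.7737, 1.2344) x1=(-0.8129, -0.3664, 1.1382) x2=(0.0334, 0.0668, 0.0425) x3=(0.1231, 1.1707, -0.8702) x4=(-1.0456, 0.0992, -0.7424)
step 8: x0=(0.2269, 1.7742, 1.2440) x1=(-0.7679, -0.3218, 1.1013) x2=(-0.0007, 0.0500, 0.0753) x3=(0.1446, 1.1852, -0.8229) x4=(-1.0299, 0.1321, -0.7491)
step 9: x0=(0.2320, 1.7721, 1.2512) x1=(-0.7219, -0.2751, 1.0627) x2=(-0.0347, 0.0343, 0.1086) x3=(0.1653, 1.1987, -0.7733) x4=(-1.0120, 0.1671, -0.7521)
step 10: x0=(0.2359, 1.7673, 1.2560) x1=(-0.6752, -0.2266, 1.0226) x2=(-0.0686, 0.0200, 0.1423) x3=(0.1853, 1.2112, -0.7217) x4=(-0.9918, 0.2040, -0.7513)
step 11: x0=(0.2386, 1.7600, 1.2585) x1=(-0.6278, -0.1762, 0.9813) x2=(-0.1021, 0.0071, 0.1762) x3=(0.2045, 1.2228, -0.6682) x4=(-0.9695, 0.2429, -0.7469)
step 12: x0=(0.2402, 1.7503, 1.2587) x1=(-0.5798, -0.1243, 0.9390) x2=(-0.1351, -0.0044, 0.2102) x3=(0.2230, 1.2335, -0.6129) x4=(-0.9450, 0.2837, -0.7390)
step 13: x0=(0.2407, 1.7383, 1.2567) x1=(-0.5315, -0.0708, 0.8959) x2=(-0.1674, -0.0145, 0.2441) x3=(0.2409, 1.2433, -0.5559) x4=(-0.9186, 0.3262, -0.7278)
step 14: x0=(0.2402, 1.7241, 1.2526) x1=(-0.4830, -0.0160, 0.8524) x2=(-0.1991, -0.0231, 0.2776) x3=(0.2582, 1.2523, -0.4976) x4=(-0.8902, 0.3704, -0.7133)
step 15: x0=(0.2387, 1.7078, 1.2465) x1=(-0.4343, 0.0400, 0.8088) x2=(-0.2299, -0.0304, 0.3107) x3=(0.2749, 1.2606, -0.4379) x4=(-0.8601, 0.4162, -0.6957)
step 16: x0=(0.2363, 1.6897, 1.2386) x1=(-0.3855, 0.0972, 0.7652) x2=(-0.2599, -0.0364, 0.3430) x3=(0.2911, 1.2682, -0.3772) x4=(-0.8283, 0.4634, -0.6753)
step 17: x0=(0.2331, 1.6698, 1.2289) x1=(-0.3366, 0.1556, 0.7219) x2=(-0.2891, -0.0415, 0.3745) x3=(0.3068, 1.2751, -0.3155) x4=(-0.7949, 0.5120, -0.6523)
step 18: x0=(0.2291, 1.6484, 1.2176) x1=(-0.2876, 0.2153, 0.6791) x2=(-0.3177, -0.0458, 0.4051) x3=(0.3220, 1.2814, -0.2531) x4=(-0.7602, 0.5617, -0.6268)
step 19: x0=(0.2244, 1.6255, 1.2049) x1=(-0.2383, 0.2761, 0.6368) x2=(-0.3459, -0.0497, 0.4349) x3=(0.3369, 1.2872, -0.1901) x4=(-0.7242, 0.6126, -0.5991)
step 20: x0=(0.2190, 1.6013, 1.1908) x1=(-0.1887, 0.3382, 0.5949) x2=(-0.3739, -0.0534, 0.4642) x3=(0.3515, 1.2926, -0.1266) x4=(-0.6872, 0.6644, -0.5694)
step 21: x0=(0.2130, 1.5761, 1.1757) x1=(-0.1386, 0.4012, 0.5533) x2=(-0.4019, -0.0569, 0.4933) x3=(0.3659, 1.2976, -0.0629) x4=(-0.6492, 0.7170, -0.5380)
step 22: x0=(0.2065, 1.5499, 1.1596) x1=(-0.0882, 0.4650, 0.5118) x2=(-0.4299, -0.0600, 0.5224) x3=(0.3800, 1.3024, 0.0009) x4=(-0.6105, 0.7702, -0.5052)
step 23: x0=(0.1994, 1.5230, 1.1428) x1=(-0.0374, 0.5292, 0.4706) x2=(-0.4579, -0.0626, 0.5515) x3=(0.3942, 1.3069, 0.0647) x4=(-0.5713, 0.8241, -0.4711)
step 24: x0=(0.1919, 1.4955, 1.1255) x1=(0.0137, 0.5935, 0.4295) x2=(-0.4857, -0.0645, 0.5807) x3=(0.4083, 1.3113, 0.1284) x4=(-0.5318, 0.8783, -0.4360)
step 25: x0=(0.1840, 1.4674, 1.1079) x1=(0.0649, 0.6577, 0.3886) x2=(-0.5133, -0.0656, 0.6099) x3=(0.4225, 1.3157, 0.1918) x4=(-0.4922, 0.9328, -0.4002)
step 26: x0=(0.1756, 1.4390, 1.0901) x1=(0.1163, 0.7214, 0.3478) x2=(-0.5405, -0.0657, 0.6392) x3=(0.4368, 1.3201, 0.2550) x4=(-0.4527, 0.9875, -0.3638)
step 27: x0=(0.1668, 1.4103, 1.0724) x1=(0.1677, 0.7845, 0.3072) x2=(-0.5672, -0.0647, 0.6683) x3=(0.4515, 1.3247, 0.3179) x4=(-0.4136, 1.0422, -0.3271)
step 28: x0=(0.1576, 1.3814, 1.0549) x1=(0.2190, 0.8468, 0.2665) x2=(-0.5932, -0.0624, 0.6973) x3=(0.4664, 1.3294, 0.3805) x4=(-0.3751, 1.0969, -0.2903)
step 29: x0=(0.1479, 1.3523, 1.0380) x1=(0.2704, 0.9080, 0.2257) x2=(-0.6184, -0.0586, 0.7260) x3=(0.4818, 1.3345, 0.4429) x4=(-0.3374, 1.1514, -0.2536)
step 30: x0=(0.1377, 1.3231, 1.0216) x1=(0.3217, 0.9681, 0.1846) x2=(-0.6427, -0.0532, 0.7543) x3=(0.4976, 1.3397, 0.5053) x4=(-0.3007, 1.2056, -0.2170)
step 31: x0=(0.1269, 1.2937, 1.0059) x1=(0.3731, 1.0271, 0.1431) x2=(-0.6658, -0.0460, 0.7821) x3=(0.5139, 1.3452, 0.5679) x4=(-0.2653, 1.2595, -0.1807)
step 32: x0=(0.1154, 1.2641, 0.9910) x1=(0.4247, 1.0852, 0.1010) x2=(-0.6876, -0.0370, 0.8093) x3=(0.5307, 1.3507, 0.6308) x4=(-0.2314, 1.3131, -0.1446)
step 33: x0=(0.1032, 1.2342, 0.9769) x1=(0.4764, 1.1424, 0.0583) x2=(-0.7080, -0.0260, 0.8358) x3=(0.5479, 1.3562, 0.6940) x4=(-0.1991, 1.3663, -0.1089)
step 34: x0=(0.0902, 1.2039, 0.9635) x1=(0.5283, 1.1987, 0.0152) x2=(-0.7269, -0.0128, 0.8615) x3=(0.5655, 1.3616, 0.7576) x4=(-0.1684, 1.4190, -0.0734)
step 35: x0=(0.0764, 1.1733, 0.9508) x1=(0.5803, 1.2544, -0.0283) x2=(-0.7440, 0.0025, 0.8863) x3=(0.5835, 1.3668, 0.8216) x4=(-0.1395, 1.4713, -0.0381)
step 36: x0=(0.0619, 1.1423, 0.9385) x1=(0.6324, 1.3093, -0.0721) x2=(-0.7593, 0.0202, 0.9102) x3=(0.6019, 1.3718, 0.8861) x4=(-0.1124, 1.5231, -0.0028)
step 37: x0=(0.0467, 1.1107, 0.9265) x1=(0.6845, 1.3635, -0.1159) x2=(-0.7725, 0.0402, 0.9329) x3=(0.6205, 1.3767, 0.9509) x4=(-0.0870, 1.5743, 0.0325)
step 38: x0=(0.0309, 1.0788, 0.9148) x1=(0.7364, 1.4169, -0.1595) x2=(-0.7837, 0.0626, 0.9546) x3=(0.6392, 1.3813, 1.0161) x4=(-0.0632, 1.6250, 0.0680)
step 0 velocities: v0=(0.4600, 0.6300, 0.7800) v1=(0.9600, 0.7200, -0.5000) v2=(-0.8400, -0.6400, 0.7000) v3=(0.7900, 0.6400, 0.7800) v4=(-0.0500, 0.4700, -0.9800)
step 0: KE=5.3598, PE=7.8399, E=13.1997
step 38 velocities: v0=(-0.4575, -0.9187, -0.3338) v1=(1.4777, 1.5156, -1.2409) v2=(-0.2879, 0.6771, 0.6011) v3=(0.5371, 0.1280, 1.8654) v4=(0.6587, 1.4393, 1.0187)
step 38: KE=11.2651, PE=1.9305, E=13.1955

13.1955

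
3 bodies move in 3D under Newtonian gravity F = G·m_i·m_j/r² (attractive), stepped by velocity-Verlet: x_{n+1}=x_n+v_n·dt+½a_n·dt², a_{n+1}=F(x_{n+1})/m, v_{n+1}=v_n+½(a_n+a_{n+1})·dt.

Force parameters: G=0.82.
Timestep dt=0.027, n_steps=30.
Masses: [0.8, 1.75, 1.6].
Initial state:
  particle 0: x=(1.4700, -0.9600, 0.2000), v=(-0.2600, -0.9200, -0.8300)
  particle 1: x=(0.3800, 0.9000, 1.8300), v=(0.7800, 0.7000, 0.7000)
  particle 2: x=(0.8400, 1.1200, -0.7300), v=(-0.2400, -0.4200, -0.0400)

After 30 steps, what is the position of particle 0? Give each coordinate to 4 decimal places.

step 0: x0=(1.4700, -0.9600, 0.2000) x1=(0.3800, 0.9000, 1.8300) x2=(0.8400, 1.1200, -0.7300)
step 1: x0=(1.4629, -0.9847, 0.1776) x1=(0.4011, 0.9189, 1.8488) x2=(0.8335, 1.1086, -0.7310)
step 2: x0=(1.4558, -1.0092, 0.1552) x1=(0.4222, 0.9377, 1.8674) x2=(0.8270, 1.0971, -0.7318)
step 3: x0=(1.4485, -1.0334, 0.1329) x1=(0.4434, 0.9565, 1.8859) x2=(0.8205, 1.0856, -0.7324)
step 4: x0=(1.4411, -1.0574, 0.1105) x1=(0.4646, 0.9753, 1.9042) x2=(0.8141, 1.0740, -0.7329)
step 5: x0=(1.4337, -1.0811, 0.0882) x1=(0.4859, 0.9941, 1.9223) x2=(0.8076, 1.0622, -0.7331)
step 6: x0=(1.4262, -1.1046, 0.0659) x1=(0.5072, 1.0128, 1.9403) x2=(0.8011, 1.0504, -0.7332)
step 7: x0=(1.4186, -1.1279, 0.0436) x1=(0.5285, 1.0315, 1.9581) x2=(0.7946, 1.0386, -0.7332)
step 8: x0=(1.4109, -1.1509, 0.0213) x1=(0.5498, 1.0501, 1.9757) x2=(0.7882, 1.0266, -0.7329)
step 9: x0=(1.4031, -1.1737, -0.0009) x1=(0.5712, 1.0687, 1.9932) x2=(0.7817, 1.0146, -0.7325)
step 10: x0=(1.3953, -1.1963, -0.0232) x1=(0.5926, 1.0872, 2.0105) x2=(0.7753, 1.0025, -0.7319)
step 11: x0=(1.3874, -1.2186, -0.0454) x1=(0.6140, 1.1058, 2.0276) x2=(0.7689, 0.9903, -0.7312)
step 12: x0=(1.3794, -1.2407, -0.0676) x1=(0.6354, 1.1242, 2.0446) x2=(0.7624, 0.9780, -0.7303)
step 13: x0=(1.3714, -1.2626, -0.0898) x1=(0.6569, 1.1427, 2.0614) x2=(0.7560, 0.9657, -0.7292)
step 14: x0=(1.3633, -1.2843, -0.1119) x1=(0.6784, 1.1611, 2.0781) x2=(0.7497, 0.9533, -0.7280)
step 15: x0=(1.3551, -1.3057, -0.1341) x1=(0.6998, 1.1795, 2.0947) x2=(0.7433, 0.9409, -0.7266)
step 16: x0=(1.3469, -1.3269, -0.1562) x1=(0.7213, 1.1978, 2.1111) x2=(0.7369, 0.9284, -0.7251)
step 17: x0=(1.3386, -1.3479, -0.1783) x1=(0.7428, 1.2161, 2.1273) x2=(0.7306, 0.9158, -0.7235)
step 18: x0=(1.3303, -1.3687, -0.2004) x1=(0.7643, 1.2343, 2.1434) x2=(0.7243, 0.9031, -0.7216)
step 19: x0=(1.3219, -1.3893, -0.2225) x1=(0.7858, 1.2525, 2.1594) x2=(0.7180, 0.8904, -0.7197)
step 20: x0=(1.3134, -1.4096, -0.2445) x1=(0.8073, 1.2707, 2.1752) x2=(0.7118, 0.8776, -0.7176)
step 21: x0=(1.3049, -1.4297, -0.2666) x1=(0.8288, 1.2888, 2.1909) x2=(0.7055, 0.8648, -0.7154)
step 22: x0=(1.2964, -1.4497, -0.2886) x1=(0.8504, 1.3068, 2.2065) x2=(0.6993, 0.8519, -0.7130)
step 23: x0=(1.2878, -1.4694, -0.3106) x1=(0.8719, 1.3249, 2.2219) x2=(0.6931, 0.8389, -0.7105)
step 24: x0=(1.2791, -1.4889, -0.3325) x1=(0.8934, 1.3429, 2.2372) x2=(0.6870, 0.8259, -0.7079)
step 25: x0=(1.2705, -1.5082, -0.3545) x1=(0.9149, 1.3608, 2.2524) x2=(0.6809, 0.8129, -0.7051)
step 26: x0=(1.2617, -1.5272, -0.3764) x1=(0.9364, 1.3787, 2.2675) x2=(0.6748, 0.7997, -0.7022)
step 27: x0=(1.2529, -1.5461, -0.3983) x1=(0.9579, 1.3966, 2.2824) x2=(0.6687, 0.7865, -0.6992)
step 28: x0=(1.2441, -1.5648, -0.4202) x1=(0.9793, 1.4144, 2.2972) x2=(0.6627, 0.7733, -0.6961)
step 29: x0=(1.2352, -1.5833, -0.4421) x1=(1.0008, 1.4322, 2.3119) x2=(0.6567, 0.7600, -0.6929)
step 30: x0=(1.2263, -1.6015, -0.4639) x1=(1.0223, 1.4499, 2.3265) x2=(0.6507, 0.7466, -0.6895)

(1.2263, -1.6015, -0.4639)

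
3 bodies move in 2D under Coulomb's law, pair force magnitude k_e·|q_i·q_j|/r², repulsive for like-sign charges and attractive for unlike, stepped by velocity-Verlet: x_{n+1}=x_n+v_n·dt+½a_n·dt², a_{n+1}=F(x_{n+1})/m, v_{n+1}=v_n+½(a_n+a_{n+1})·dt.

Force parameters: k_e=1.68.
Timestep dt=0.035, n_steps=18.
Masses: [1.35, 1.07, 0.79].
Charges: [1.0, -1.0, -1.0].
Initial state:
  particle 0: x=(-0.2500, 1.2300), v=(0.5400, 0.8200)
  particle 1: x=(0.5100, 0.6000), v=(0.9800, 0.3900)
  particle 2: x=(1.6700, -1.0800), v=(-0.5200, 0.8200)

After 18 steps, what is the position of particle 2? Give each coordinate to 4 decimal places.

step 0: x0=(-0.2500, 1.2300) x1=(0.5100, 0.6000) x2=(1.6700, -1.0800)
step 1: x0=(-0.2304, 1.2581) x1=(0.5434, 0.6145) x2=(1.6519, -1.0514)
step 2: x0=(-0.2096, 1.2852) x1=(0.5751, 0.6306) x2=(1.6339, -1.0232)
step 3: x0=(-0.1876, 1.3111) x1=(0.6051, 0.6482) x2=(1.6162, -0.9953)
step 4: x0=(-0.1643, 1.3361) x1=(0.6334, 0.6675) x2=(1.5986, -0.9678)
step 5: x0=(-0.1399, 1.3599) x1=(0.6602, 0.6884) x2=(1.5812, -0.9406)
step 6: x0=(-0.1142, 1.3827) x1=(0.6853, 0.7109) x2=(1.5640, -0.9138)
step 7: x0=(-0.0874, 1.4045) x1=(0.7087, 0.7350) x2=(1.5469, -0.8874)
step 8: x0=(-0.0594, 1.4252) x1=(0.7306, 0.7608) x2=(1.5300, -0.8615)
step 9: x0=(-0.0302, 1.4448) x1=(0.7508, 0.7882) x2=(1.5133, -0.8360)
step 10: x0=(0.0002, 1.4634) x1=(0.7693, 0.8174) x2=(1.4967, -0.8110)
step 11: x0=(0.0319, 1.4807) x1=(0.7862, 0.8484) x2=(1.4803, -0.7864)
step 12: x0=(0.0649, 1.4969) x1=(0.8012, 0.8812) x2=(1.4640, -0.7622)
step 13: x0=(0.0993, 1.5118) x1=(0.8145, 0.9159) x2=(1.4478, -0.7385)
step 14: x0=(0.1352, 1.5255) x1=(0.8258, 0.9527) x2=(1.4317, -0.7153)
step 15: x0=(0.1727, 1.5377) x1=(0.8351, 0.9915) x2=(1.4157, -0.6925)
step 16: x0=(0.2118, 1.5484) x1=(0.8421, 1.0325) x2=(1.3998, -0.6701)
step 17: x0=(0.2529, 1.5574) x1=(0.8468, 1.0760) x2=(1.3839, -0.6482)
step 18: x0=(0.2961, 1.5646) x1=(0.8487, 1.1220) x2=(1.3681, -0.6266)

(1.3681, -0.6266)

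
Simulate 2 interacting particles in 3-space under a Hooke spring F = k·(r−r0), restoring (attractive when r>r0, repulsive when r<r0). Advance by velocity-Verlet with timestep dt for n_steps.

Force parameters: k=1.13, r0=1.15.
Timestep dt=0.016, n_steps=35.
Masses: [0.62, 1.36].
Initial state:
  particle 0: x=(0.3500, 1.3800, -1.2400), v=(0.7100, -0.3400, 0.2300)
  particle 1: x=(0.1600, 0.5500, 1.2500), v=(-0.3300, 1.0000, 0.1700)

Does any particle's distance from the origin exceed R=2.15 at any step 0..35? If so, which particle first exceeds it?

no

step 0: x0=(0.3500, 1.3800, -1.2400) x1=(0.1600, 0.5500, 1.2500)
step 1: x0=(0.3613, 1.3745, -1.2360) x1=(0.1547, 0.5660, 1.2526)
step 2: x0=(0.3726, 1.3687, -1.2313) x1=(0.1495, 0.5822, 1.2548)
step 3: x0=(0.3838, 1.3627, -1.2260) x1=(0.1443, 0.5984, 1.2568)
step 4: x0=(0.3950, 1.3566, -1.2201) x1=(0.1391, 0.6148, 1.2585)
step 5: x0=(0.4061, 1.3502, -1.2135) x1=(0.1339, 0.6312, 1.2599)
step 6: x0=(0.4171, 1.3437, -1.2062) x1=(0.1288, 0.6477, 1.2610)
step 7: x0=(0.4281, 1.3369, -1.1983) x1=(0.1237, 0.6643, 1.2618)
step 8: x0=(0.4389, 1.3300, -1.1898) x1=(0.1186, 0.6809, 1.2623)
step 9: x0=(0.4497, 1.3230, -1.1807) x1=(0.1136, 0.6977, 1.2625)
step 10: x0=(0.4604, 1.3157, -1.1709) x1=(0.1086, 0.7145, 1.2625)
step 11: x0=(0.4710, 1.3084, -1.1605) x1=(0.1037, 0.7314, 1.2621)
step 12: x0=(0.4816, 1.3008, -1.1495) x1=(0.0988, 0.7483, 1.2615)
step 13: x0=(0.4920, 1.2932, -1.1379) x1=(0.0940, 0.7653, 1.2606)
step 14: x0=(0.5023, 1.2854, -1.1257) x1=(0.0892, 0.7824, 1.2595)
step 15: x0=(0.5125, 1.2775, -1.1129) x1=(0.0844, 0.7995, 1.2580)
step 16: x0=(0.5226, 1.2694, -1.0995) x1=(0.0797, 0.8167, 1.2563)
step 17: x0=(0.5326, 1.2613, -1.0855) x1=(0.0750, 0.8340, 1.2543)
step 18: x0=(0.5425, 1.2530, -1.0710) x1=(0.0704, 0.8513, 1.2521)
step 19: x0=(0.5523, 1.2446, -1.0558) x1=(0.0659, 0.8686, 1.2496)
step 20: x0=(0.5620, 1.2362, -1.0402) x1=(0.0613, 0.8860, 1.2469)
step 21: x0=(0.5715, 1.2277, -1.0239) x1=(0.0569, 0.9034, 1.2439)
step 22: x0=(0.5809, 1.2191, -1.0072) x1=(0.0525, 0.9208, 1.2406)
step 23: x0=(0.5902, 1.2104, -0.9899) x1=(0.0482, 0.9383, 1.2371)
step 24: x0=(0.5994, 1.2016, -0.9721) x1=(0.0439, 0.9558, 1.2334)
step 25: x0=(0.6084, 1.1928, -0.9537) x1=(0.0397, 0.9733, 1.2294)
step 26: x0=(0.6173, 1.1840, -0.9349) x1=(0.0355, 0.9909, 1.2253)
step 27: x0=(0.6261, 1.1751, -0.9156) x1=(0.0314, 1.0084, 1.2208)
step 28: x0=(0.6347, 1.1662, -0.8958) x1=(0.0274, 1.0260, 1.2162)
step 29: x0=(0.6432, 1.1572, -0.8755) x1=(0.0234, 1.0436, 1.2114)
step 30: x0=(0.6516, 1.1482, -0.8548) x1=(0.0195, 1.0613, 1.2063)
step 31: x0=(0.6598, 1.1392, -0.8336) x1=(0.0156, 1.0789, 1.2011)
step 32: x0=(0.6679, 1.1302, -0.8120) x1=(0.0118, 1.0965, 1.1956)
step 33: x0=(0.6759, 1.1212, -0.7899) x1=(0.0081, 1.1142, 1.1899)
step 34: x0=(0.6837, 1.1122, -0.7675) x1=(0.0044, 1.1318, 1.1841)
step 35: x0=(0.6914, 1.1031, -0.7446) x1=(0.0008, 1.1494, 1.1781)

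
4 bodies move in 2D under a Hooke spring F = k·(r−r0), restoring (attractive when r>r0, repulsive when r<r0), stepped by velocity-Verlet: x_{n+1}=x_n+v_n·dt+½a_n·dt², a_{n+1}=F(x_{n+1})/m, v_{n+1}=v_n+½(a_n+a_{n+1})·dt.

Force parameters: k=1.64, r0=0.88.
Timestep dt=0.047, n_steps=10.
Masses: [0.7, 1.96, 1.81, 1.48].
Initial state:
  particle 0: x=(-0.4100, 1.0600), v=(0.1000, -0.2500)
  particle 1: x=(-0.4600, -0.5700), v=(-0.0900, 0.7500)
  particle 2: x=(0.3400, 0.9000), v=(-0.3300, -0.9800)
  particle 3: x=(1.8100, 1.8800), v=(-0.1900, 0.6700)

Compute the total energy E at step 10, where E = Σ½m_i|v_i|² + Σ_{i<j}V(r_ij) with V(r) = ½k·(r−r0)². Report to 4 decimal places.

step 0: x0=(-0.4100, 1.0600) x1=(-0.4600, -0.5700) x2=(0.3400, 0.9000) x3=(1.8100, 1.8800)
step 1: x0=(-0.4020, 1.0477) x1=(-0.4623, -0.5317) x2=(0.3250, 0.8537) x3=(1.7964, 1.9080)
step 2: x0=(-0.3877, 1.0347) x1=(-0.4609, -0.4877) x2=(0.3110, 0.8072) x3=(1.7735, 1.9291)
step 3: x0=(-0.3673, 1.0216) x1=(-0.4557, -0.4383) x2=(0.2982, 0.7607) x3=(1.7415, 1.9429)
step 4: x0=(-0.3411, 1.0087) x1=(-0.4470, -0.3837) x2=(0.2866, 0.7144) x3=(1.7005, 1.9496)
step 5: x0=(-0.3096, 0.9964) x1=(-0.4350, -0.3243) x2=(0.2764, 0.6685) x3=(1.6507, 1.9492)
step 6: x0=(-0.2731, 0.9854) x1=(-0.4197, -0.2607) x2=(0.2676, 0.6233) x3=(1.5927, 1.9418)
step 7: x0=(-0.2323, 0.9760) x1=(-0.4014, -0.1931) x2=(0.2603, 0.5788) x3=(1.5269, 1.9274)
step 8: x0=(-0.1876, 0.9685) x1=(-0.3805, -0.1220) x2=(0.2546, 0.5352) x3=(1.4537, 1.9065)
step 9: x0=(-0.1395, 0.9635) x1=(-0.3571, -0.0480) x2=(0.2504, 0.4926) x3=(1.3739, 1.8792)
step 10: x0=(-0.0886, 0.9611) x1=(-0.3316, 0.0286) x2=(0.2478, 0.4511) x3=(1.2880, 1.8459)
step 0 velocities: v0=(0.1000, -0.2500) v1=(-0.0900, 0.7500) v2=(-0.3300, -0.9800) v3=(-0.1900, 0.6700)
step 0: KE=1.9112, PE=8.4082, E=10.3194
step 10 velocities: v0=(1.1098, -0.0200) v1=(0.5600, 1.6521) v2=(-0.0385, -0.8714) v3=(-1.8849, -0.7663)
step 10: KE=7.1655, PE=3.1434, E=10.3090

10.3090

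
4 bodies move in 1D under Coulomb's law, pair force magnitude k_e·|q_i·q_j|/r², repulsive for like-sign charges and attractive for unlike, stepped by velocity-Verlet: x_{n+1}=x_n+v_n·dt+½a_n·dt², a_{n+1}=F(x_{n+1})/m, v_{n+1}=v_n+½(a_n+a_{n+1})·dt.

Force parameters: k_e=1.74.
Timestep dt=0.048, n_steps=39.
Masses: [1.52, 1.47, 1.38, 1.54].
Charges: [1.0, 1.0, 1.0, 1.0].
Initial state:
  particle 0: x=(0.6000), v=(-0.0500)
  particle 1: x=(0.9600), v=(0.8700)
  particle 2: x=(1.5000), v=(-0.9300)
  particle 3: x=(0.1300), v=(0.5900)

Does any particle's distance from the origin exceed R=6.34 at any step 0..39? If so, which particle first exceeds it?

step 0: x0=(0.6000) x1=(0.9600) x2=(1.5000) x3=(0.1300)
step 1: x0=(0.5918) x1=(1.0096) x2=(1.4629) x3=(0.1498)
step 2: x0=(0.5785) x1=(1.0652) x2=(1.4455) x3=(0.1513)
step 3: x0=(0.5650) x1=(1.1168) x2=(1.4537) x3=(0.1339)
step 4: x0=(0.5537) x1=(1.1561) x2=(1.4929) x3=(0.0982)
step 5: x0=(0.5448) x1=(1.1813) x2=(1.5625) x3=(0.0463)
step 6: x0=(0.5375) x1=(1.1966) x2=(1.6561) x3=(-0.0192)
step 7: x0=(0.5306) x1=(1.2071) x2=(1.7668) x3=(-0.0957)
step 8: x0=(0.5228) x1=(1.2164) x2=(1.8896) x3=(-0.1813)
step 9: x0=(0.5135) x1=(1.2269) x2=(2.0210) x3=(-0.2740)
step 10: x0=(0.5022) x1=(1.2395) x2=(2.1588) x3=(-0.3725)
step 11: x0=(0.4884) x1=(1.2550) x2=(2.3016) x3=(-0.4759)
step 12: x0=(0.4722) x1=(1.2736) x2=(2.4483) x3=(-0.5832)
step 13: x0=(0.4536) x1=(1.2952) x2=(2.5982) x3=(-0.6940)
step 14: x0=(0.4327) x1=(1.3198) x2=(2.7506) x3=(-0.8076)
step 15: x0=(0.4096) x1=(1.3471) x2=(2.9053) x3=(-0.9237)
step 16: x0=(0.3846) x1=(1.3769) x2=(3.0618) x3=(-1.0419)
step 17: x0=(0.3579) x1=(1.4089) x2=(3.2199) x3=(-1.1620)
step 18: x0=(0.3296) x1=(1.4431) x2=(3.3795) x3=(-1.2838)
step 19: x0=(0.2999) x1=(1.4790) x2=(3.5402) x3=(-1.4070)
step 20: x0=(0.2690) x1=(1.5166) x2=(3.7020) x3=(-1.5316)
step 21: x0=(0.2369) x1=(1.5557) x2=(3.8648) x3=(-1.6573)
step 22: x0=(0.2039) x1=(1.5961) x2=(4.0284) x3=(-1.7841)
step 23: x0=(0.1700) x1=(1.6377) x2=(4.1928) x3=(-1.9119)
step 24: x0=(0.1353) x1=(1.6804) x2=(4.3579) x3=(-2.0405)
step 25: x0=(0.0999) x1=(1.7240) x2=(4.5237) x3=(-2.1700)
step 26: x0=(0.0639) x1=(1.7685) x2=(4.6900) x3=(-2.3001)
step 27: x0=(0.0274) x1=(1.8137) x2=(4.8569) x3=(-2.4310)
step 28: x0=(-0.0097) x1=(1.8597) x2=(5.0243) x3=(-2.5624)
step 29: x0=(-0.0472) x1=(1.9063) x2=(5.1921) x3=(-2.6945)
step 30: x0=(-0.0851) x1=(1.9535) x2=(5.3603) x3=(-2.8271)
step 31: x0=(-0.1234) x1=(2.0013) x2=(5.5290) x3=(-2.9602)
step 32: x0=(-0.1621) x1=(2.0496) x2=(5.6980) x3=(-3.0937)
step 33: x0=(-0.2010) x1=(2.0983) x2=(5.8673) x3=(-3.2277)
step 34: x0=(-0.2403) x1=(2.1474) x2=(6.0370) x3=(-3.3621)
step 35: x0=(-0.2797) x1=(2.1969) x2=(6.2069) x3=(-3.4969)
step 36: x0=(-0.3195) x1=(2.2468) x2=(6.3772) x3=(-3.6320)
step 37: x0=(-0.3594) x1=(2.2970) x2=(6.5477) x3=(-3.7675)
step 38: x0=(-0.3996) x1=(2.3475) x2=(6.7184) x3=(-3.9033)
step 39: x0=(-0.4399) x1=(2.3983) x2=(6.8894) x3=(-4.0394)

yes, particle 2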